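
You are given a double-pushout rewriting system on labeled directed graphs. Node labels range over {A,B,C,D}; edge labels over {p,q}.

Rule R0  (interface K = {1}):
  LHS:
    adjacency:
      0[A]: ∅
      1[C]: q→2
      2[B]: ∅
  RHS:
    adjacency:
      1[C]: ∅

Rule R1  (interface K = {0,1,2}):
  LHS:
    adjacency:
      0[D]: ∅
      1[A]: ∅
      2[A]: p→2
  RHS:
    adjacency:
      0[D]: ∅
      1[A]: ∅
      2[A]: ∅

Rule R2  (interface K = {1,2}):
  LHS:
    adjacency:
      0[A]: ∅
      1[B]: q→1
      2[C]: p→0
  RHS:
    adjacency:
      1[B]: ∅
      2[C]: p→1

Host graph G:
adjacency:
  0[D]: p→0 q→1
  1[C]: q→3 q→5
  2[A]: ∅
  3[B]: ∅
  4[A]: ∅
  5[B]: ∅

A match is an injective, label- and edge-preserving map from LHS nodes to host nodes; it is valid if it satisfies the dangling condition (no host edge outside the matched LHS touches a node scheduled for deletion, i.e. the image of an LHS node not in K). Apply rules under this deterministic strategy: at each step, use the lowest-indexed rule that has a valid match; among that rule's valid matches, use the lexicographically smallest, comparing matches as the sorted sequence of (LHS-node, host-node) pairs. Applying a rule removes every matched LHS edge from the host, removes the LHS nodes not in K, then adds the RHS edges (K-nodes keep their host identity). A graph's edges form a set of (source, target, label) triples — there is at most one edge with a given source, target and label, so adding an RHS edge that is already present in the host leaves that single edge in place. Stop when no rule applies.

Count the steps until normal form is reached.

Answer: 2

Steps:
initial: |V|=6 |E|=4  E = 0-p->0 0-q->1 1-q->3 1-q->5
step 1: apply R0 at {0↦2, 1↦1, 2↦3}  → |V|=4 |E|=3  E = 0-p->0 0-q->1 1-q->5
step 2: apply R0 at {0↦4, 1↦1, 2↦5}  → |V|=2 |E|=2  E = 0-p->0 0-q->1
halt: no rule applies after step 2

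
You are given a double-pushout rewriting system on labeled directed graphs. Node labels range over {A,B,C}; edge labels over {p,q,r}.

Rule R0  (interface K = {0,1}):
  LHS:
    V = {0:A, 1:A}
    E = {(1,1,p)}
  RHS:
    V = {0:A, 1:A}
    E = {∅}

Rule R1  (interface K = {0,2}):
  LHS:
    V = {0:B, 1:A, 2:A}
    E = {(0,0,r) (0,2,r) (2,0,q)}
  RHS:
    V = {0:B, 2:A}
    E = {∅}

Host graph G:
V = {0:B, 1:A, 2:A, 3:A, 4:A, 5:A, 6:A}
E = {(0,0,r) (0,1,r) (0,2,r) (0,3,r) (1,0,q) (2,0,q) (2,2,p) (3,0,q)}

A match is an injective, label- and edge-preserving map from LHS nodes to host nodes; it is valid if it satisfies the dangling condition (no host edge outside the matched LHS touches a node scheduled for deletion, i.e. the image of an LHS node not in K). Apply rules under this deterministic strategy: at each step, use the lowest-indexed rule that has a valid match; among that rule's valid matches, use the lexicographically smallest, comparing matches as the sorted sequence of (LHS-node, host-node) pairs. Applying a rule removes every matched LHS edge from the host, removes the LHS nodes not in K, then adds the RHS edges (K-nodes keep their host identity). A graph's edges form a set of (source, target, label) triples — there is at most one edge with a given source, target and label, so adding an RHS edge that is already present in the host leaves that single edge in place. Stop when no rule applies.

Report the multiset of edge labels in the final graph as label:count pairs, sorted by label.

initial: |V|=7 |E|=8  E = 0-r->0 0-r->1 0-r->2 0-r->3 1-q->0 2-q->0 2-p->2 3-q->0
step 1: apply R0 at {0↦1, 1↦2}  → |V|=7 |E|=7  E = 0-r->0 0-r->1 0-r->2 0-r->3 1-q->0 2-q->0 3-q->0
step 2: apply R1 at {0↦0, 1↦4, 2↦1}  → |V|=6 |E|=4  E = 0-r->2 0-r->3 2-q->0 3-q->0
halt: no rule applies after step 2
NF edges: [(0, 2, 'r'), (0, 3, 'r'), (2, 0, 'q'), (3, 0, 'q')]

Answer: q:2 r:2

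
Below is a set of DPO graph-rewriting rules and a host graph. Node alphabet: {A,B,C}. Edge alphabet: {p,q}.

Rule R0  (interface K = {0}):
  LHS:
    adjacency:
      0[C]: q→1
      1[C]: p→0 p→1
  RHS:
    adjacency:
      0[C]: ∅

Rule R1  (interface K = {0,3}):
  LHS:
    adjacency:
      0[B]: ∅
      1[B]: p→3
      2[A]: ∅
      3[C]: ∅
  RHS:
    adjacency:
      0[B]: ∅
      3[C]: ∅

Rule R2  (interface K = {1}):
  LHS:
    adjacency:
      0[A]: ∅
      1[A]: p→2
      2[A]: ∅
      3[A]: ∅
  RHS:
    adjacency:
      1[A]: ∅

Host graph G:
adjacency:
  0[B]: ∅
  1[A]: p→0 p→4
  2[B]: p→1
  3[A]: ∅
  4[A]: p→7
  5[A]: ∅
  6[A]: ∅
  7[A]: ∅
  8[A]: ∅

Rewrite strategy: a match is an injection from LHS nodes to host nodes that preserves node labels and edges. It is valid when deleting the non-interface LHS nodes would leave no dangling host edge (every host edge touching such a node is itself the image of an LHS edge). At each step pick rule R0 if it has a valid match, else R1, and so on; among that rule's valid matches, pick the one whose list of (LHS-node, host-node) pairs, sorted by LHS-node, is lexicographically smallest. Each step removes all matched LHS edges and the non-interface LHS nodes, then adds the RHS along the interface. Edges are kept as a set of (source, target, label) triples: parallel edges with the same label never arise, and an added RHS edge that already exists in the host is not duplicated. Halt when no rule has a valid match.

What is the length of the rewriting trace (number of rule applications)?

Answer: 2

Rewrite trace:
initial: |V|=9 |E|=4  E = 1-p->0 1-p->4 2-p->1 4-p->7
step 1: apply R2 at {0↦3, 1↦4, 2↦7, 3↦5}  → |V|=6 |E|=3  E = 1-p->0 1-p->4 2-p->1
step 2: apply R2 at {0↦6, 1↦1, 2↦4, 3↦8}  → |V|=3 |E|=2  E = 1-p->0 2-p->1
normal form: no rule applies after step 2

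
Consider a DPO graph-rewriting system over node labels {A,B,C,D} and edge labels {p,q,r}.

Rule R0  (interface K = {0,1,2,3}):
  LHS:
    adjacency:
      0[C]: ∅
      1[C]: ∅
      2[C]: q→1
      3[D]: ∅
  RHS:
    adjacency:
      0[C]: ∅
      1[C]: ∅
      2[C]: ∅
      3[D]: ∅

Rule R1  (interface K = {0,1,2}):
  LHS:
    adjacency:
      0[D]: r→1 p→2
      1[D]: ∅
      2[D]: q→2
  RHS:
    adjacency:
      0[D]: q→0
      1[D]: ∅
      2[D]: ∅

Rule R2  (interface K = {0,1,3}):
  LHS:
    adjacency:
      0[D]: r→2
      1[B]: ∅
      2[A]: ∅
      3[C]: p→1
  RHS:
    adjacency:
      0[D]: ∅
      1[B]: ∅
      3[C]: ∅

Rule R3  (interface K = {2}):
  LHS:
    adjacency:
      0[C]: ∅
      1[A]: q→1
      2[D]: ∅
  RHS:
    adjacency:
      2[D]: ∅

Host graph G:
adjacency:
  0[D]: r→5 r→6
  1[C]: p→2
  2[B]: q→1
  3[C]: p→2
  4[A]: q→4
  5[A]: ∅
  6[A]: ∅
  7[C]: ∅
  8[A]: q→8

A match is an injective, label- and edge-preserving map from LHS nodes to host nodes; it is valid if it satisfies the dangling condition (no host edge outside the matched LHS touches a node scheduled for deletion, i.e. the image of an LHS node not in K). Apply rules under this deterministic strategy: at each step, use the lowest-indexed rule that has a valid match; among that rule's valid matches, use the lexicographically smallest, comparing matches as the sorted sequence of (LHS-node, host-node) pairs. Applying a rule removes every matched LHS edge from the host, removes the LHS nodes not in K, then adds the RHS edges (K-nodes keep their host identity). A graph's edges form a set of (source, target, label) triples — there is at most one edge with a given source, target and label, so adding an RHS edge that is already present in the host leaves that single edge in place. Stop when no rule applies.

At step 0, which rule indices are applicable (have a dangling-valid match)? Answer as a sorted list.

Answer: [R2,R3]

Steps:
R0: no valid match — LHS pattern not found
R1: no valid match — LHS pattern not found
R2: 4 valid matches — {0↦0, 1↦2, 2↦5, 3↦1}, {0↦0, 1↦2, 2↦5, 3↦3}, {0↦0, 1↦2, 2↦6, 3↦1} (+1 more)
R3: 2 valid matches — {0↦7, 1↦4, 2↦0}, {0↦7, 1↦8, 2↦0}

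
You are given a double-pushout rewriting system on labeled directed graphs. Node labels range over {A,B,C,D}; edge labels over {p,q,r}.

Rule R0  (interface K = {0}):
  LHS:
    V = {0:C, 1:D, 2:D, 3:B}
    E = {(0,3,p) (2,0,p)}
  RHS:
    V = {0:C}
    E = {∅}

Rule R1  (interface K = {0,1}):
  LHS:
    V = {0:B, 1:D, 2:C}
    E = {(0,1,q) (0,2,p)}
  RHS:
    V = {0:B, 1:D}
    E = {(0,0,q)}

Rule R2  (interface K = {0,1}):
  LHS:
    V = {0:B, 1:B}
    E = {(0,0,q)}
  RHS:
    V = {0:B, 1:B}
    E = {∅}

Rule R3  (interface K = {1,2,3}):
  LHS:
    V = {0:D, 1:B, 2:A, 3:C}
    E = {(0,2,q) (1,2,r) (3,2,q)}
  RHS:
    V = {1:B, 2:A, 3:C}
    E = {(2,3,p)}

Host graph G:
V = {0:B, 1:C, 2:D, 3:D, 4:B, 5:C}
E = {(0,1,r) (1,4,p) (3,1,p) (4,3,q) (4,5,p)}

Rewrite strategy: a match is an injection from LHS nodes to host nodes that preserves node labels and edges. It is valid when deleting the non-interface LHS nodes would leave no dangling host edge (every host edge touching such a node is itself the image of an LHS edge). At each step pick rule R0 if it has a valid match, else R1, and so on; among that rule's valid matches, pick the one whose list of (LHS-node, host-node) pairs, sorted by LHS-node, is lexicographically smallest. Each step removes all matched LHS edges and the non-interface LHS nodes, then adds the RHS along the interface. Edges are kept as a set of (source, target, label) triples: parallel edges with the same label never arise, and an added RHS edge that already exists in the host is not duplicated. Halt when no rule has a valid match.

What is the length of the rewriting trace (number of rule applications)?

Answer: 3

Steps:
[0] host  ⇒  6 nodes, 5 edges  {0-r->1 1-p->4 3-p->1 4-q->3 4-p->5}
[1] R1 @ {0↦4, 1↦3, 2↦5}  ⇒  5 nodes, 4 edges  {0-r->1 1-p->4 3-p->1 4-q->4}
[2] R2 @ {0↦4, 1↦0}  ⇒  5 nodes, 3 edges  {0-r->1 1-p->4 3-p->1}
[3] R0 @ {0↦1, 1↦2, 2↦3, 3↦4}  ⇒  2 nodes, 1 edges  {0-r->1}
normal form: no rule applies after step 3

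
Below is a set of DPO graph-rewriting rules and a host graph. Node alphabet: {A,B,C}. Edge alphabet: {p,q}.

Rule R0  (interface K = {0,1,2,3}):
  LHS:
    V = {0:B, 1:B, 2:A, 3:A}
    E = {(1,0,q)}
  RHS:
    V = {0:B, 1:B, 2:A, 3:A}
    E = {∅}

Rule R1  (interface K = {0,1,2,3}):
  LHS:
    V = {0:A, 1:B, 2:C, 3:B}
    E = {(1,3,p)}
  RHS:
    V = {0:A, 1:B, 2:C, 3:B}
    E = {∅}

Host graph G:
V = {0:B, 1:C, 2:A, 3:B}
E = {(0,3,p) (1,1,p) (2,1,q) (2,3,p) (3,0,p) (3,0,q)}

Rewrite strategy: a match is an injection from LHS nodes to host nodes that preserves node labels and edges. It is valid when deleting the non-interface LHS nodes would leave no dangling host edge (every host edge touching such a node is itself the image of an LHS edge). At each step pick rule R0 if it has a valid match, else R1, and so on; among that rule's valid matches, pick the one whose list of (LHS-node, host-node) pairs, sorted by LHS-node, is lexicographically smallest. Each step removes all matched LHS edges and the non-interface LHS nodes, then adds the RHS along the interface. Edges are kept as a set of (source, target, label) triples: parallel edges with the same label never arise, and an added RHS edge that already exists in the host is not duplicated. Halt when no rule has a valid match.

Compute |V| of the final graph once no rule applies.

[0] host  ⇒  4 nodes, 6 edges  {0-p->3 1-p->1 2-q->1 2-p->3 3-p->0 3-q->0}
[1] R1 @ {0↦2, 1↦0, 2↦1, 3↦3}  ⇒  4 nodes, 5 edges  {1-p->1 2-q->1 2-p->3 3-p->0 3-q->0}
[2] R1 @ {0↦2, 1↦3, 2↦1, 3↦0}  ⇒  4 nodes, 4 edges  {1-p->1 2-q->1 2-p->3 3-q->0}
normal form: no rule applies after step 2
NF nodes: {0:B, 1:C, 2:A, 3:B}

Answer: 4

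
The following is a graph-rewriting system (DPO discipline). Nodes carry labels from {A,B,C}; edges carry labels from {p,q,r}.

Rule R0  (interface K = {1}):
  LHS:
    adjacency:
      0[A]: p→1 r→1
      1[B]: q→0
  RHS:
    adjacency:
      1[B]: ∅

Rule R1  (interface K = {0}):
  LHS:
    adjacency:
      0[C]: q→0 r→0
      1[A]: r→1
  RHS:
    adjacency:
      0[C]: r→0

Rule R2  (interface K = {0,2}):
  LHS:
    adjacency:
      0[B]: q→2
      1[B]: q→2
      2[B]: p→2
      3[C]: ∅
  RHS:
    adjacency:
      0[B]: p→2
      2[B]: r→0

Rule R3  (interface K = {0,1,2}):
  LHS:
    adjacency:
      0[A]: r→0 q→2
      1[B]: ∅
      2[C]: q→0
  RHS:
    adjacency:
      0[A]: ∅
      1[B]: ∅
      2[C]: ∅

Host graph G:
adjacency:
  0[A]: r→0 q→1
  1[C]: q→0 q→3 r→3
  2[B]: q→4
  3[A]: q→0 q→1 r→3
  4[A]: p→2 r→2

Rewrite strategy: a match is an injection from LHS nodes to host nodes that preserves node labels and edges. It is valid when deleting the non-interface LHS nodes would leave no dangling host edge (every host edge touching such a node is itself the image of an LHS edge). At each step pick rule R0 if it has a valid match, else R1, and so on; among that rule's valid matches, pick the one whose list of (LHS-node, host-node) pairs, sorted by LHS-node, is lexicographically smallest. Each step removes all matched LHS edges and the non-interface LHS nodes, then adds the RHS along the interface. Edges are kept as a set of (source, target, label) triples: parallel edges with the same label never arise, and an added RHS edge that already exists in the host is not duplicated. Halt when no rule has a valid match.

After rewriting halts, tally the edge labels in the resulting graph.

start.  V:5 E:11  edges: 0-r->0 0-q->1 1-q->0 1-q->3 1-r->3 2-q->4 3-q->0 3-q->1 3-r->3 4-p->2 4-r->2
1. fire R0 via {0↦4, 1↦2}  →  V:4 E:8  edges: 0-r->0 0-q->1 1-q->0 1-q->3 1-r->3 3-q->0 3-q->1 3-r->3
2. fire R3 via {0↦0, 1↦2, 2↦1}  →  V:4 E:5  edges: 1-q->3 1-r->3 3-q->0 3-q->1 3-r->3
3. fire R3 via {0↦3, 1↦2, 2↦1}  →  V:4 E:2  edges: 1-r->3 3-q->0
normal form: no rule applies after step 3
NF edges: [(1, 3, 'r'), (3, 0, 'q')]

Answer: q:1 r:1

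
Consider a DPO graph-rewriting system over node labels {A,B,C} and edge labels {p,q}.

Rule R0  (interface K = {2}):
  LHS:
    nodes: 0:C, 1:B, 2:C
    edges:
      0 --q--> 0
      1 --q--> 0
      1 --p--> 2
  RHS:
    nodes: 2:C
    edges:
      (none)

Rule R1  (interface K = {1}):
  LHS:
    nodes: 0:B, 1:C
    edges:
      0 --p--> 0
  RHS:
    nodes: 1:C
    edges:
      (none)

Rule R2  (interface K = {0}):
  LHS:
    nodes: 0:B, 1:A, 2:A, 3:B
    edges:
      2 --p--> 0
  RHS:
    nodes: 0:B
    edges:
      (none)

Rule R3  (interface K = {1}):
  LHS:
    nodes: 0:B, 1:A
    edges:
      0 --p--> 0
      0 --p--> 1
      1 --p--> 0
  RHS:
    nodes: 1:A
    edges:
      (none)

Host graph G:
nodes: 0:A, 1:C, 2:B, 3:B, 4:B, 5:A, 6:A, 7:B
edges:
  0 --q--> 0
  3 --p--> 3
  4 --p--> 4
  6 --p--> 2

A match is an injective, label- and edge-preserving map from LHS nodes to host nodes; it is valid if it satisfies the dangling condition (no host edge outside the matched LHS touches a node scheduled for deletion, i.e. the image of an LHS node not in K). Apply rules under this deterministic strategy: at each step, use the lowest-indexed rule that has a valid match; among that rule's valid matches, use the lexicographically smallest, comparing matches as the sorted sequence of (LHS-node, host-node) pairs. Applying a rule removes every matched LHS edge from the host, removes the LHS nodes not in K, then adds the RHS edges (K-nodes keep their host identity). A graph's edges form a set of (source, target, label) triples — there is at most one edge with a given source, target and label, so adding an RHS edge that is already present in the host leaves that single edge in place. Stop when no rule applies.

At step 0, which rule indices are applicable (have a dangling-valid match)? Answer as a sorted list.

Answer: [R1,R2]

Rewrite trace:
R0: no valid match — LHS pattern not found
R1: 2 valid matches — {0↦3, 1↦1}, {0↦4, 1↦1}
R2: 1 valid match — {0↦2, 1↦5, 2↦6, 3↦7}
R3: no valid match — LHS pattern not found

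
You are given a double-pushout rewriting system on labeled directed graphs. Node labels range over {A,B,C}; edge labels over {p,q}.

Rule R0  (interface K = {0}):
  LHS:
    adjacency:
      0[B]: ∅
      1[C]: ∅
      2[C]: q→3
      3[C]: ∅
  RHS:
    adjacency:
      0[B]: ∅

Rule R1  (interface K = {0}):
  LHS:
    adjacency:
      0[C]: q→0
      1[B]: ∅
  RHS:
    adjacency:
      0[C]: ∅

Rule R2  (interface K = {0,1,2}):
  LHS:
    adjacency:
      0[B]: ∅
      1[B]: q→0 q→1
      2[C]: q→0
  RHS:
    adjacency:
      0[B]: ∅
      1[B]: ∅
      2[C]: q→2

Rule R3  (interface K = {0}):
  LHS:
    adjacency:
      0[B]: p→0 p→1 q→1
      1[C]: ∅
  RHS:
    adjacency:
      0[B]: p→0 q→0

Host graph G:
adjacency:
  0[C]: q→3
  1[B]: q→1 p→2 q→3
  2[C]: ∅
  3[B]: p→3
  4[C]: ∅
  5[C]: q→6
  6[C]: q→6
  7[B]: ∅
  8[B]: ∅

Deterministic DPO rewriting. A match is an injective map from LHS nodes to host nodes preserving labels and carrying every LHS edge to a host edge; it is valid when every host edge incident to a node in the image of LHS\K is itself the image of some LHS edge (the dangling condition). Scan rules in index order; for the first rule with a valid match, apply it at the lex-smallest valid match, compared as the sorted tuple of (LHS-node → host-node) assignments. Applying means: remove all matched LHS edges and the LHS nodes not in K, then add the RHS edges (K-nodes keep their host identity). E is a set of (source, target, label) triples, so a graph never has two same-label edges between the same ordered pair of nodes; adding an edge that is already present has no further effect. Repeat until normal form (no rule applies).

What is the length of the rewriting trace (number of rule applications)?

start.  V:9 E:7  edges: 0-q->3 1-q->1 1-p->2 1-q->3 3-p->3 5-q->6 6-q->6
1. fire R1 via {0↦6, 1↦7}  →  V:8 E:6  edges: 0-q->3 1-q->1 1-p->2 1-q->3 3-p->3 5-q->6
2. fire R0 via {0↦1, 1↦4, 2↦5, 3↦6}  →  V:5 E:5  edges: 0-q->3 1-q->1 1-p->2 1-q->3 3-p->3
3. fire R2 via {0↦3, 1↦1, 2↦0}  →  V:5 E:3  edges: 0-q->0 1-p->2 3-p->3
4. fire R1 via {0↦0, 1↦8}  →  V:4 E:2  edges: 1-p->2 3-p->3
final graph: no rule applies after step 4

Answer: 4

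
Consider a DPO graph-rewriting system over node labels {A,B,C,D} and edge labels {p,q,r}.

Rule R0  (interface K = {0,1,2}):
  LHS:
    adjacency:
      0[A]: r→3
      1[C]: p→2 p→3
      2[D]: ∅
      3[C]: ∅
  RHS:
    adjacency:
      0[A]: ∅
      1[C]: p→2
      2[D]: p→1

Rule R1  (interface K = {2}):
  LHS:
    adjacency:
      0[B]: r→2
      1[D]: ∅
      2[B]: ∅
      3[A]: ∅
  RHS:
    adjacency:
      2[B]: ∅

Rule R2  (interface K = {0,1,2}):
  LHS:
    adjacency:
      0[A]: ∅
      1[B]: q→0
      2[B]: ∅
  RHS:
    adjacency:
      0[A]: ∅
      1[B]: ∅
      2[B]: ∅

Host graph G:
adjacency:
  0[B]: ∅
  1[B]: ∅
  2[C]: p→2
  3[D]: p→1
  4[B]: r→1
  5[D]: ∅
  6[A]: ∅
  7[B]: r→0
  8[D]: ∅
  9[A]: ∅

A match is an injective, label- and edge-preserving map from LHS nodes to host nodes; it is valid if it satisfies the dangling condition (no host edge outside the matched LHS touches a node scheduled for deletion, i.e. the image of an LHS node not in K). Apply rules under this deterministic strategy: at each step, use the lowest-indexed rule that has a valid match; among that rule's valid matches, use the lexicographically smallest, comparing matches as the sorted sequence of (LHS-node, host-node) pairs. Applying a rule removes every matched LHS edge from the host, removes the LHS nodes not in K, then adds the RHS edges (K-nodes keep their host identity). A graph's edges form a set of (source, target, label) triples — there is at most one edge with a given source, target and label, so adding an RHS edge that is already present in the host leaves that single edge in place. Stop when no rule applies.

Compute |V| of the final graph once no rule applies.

[0] host  ⇒  10 nodes, 4 edges  {2-p->2 3-p->1 4-r->1 7-r->0}
[1] R1 @ {0↦4, 1↦5, 2↦1, 3↦6}  ⇒  7 nodes, 3 edges  {2-p->2 3-p->1 7-r->0}
[2] R1 @ {0↦7, 1↦8, 2↦0, 3↦9}  ⇒  4 nodes, 2 edges  {2-p->2 3-p->1}
halt: no rule applies after step 2
NF nodes: {0:B, 1:B, 2:C, 3:D}

Answer: 4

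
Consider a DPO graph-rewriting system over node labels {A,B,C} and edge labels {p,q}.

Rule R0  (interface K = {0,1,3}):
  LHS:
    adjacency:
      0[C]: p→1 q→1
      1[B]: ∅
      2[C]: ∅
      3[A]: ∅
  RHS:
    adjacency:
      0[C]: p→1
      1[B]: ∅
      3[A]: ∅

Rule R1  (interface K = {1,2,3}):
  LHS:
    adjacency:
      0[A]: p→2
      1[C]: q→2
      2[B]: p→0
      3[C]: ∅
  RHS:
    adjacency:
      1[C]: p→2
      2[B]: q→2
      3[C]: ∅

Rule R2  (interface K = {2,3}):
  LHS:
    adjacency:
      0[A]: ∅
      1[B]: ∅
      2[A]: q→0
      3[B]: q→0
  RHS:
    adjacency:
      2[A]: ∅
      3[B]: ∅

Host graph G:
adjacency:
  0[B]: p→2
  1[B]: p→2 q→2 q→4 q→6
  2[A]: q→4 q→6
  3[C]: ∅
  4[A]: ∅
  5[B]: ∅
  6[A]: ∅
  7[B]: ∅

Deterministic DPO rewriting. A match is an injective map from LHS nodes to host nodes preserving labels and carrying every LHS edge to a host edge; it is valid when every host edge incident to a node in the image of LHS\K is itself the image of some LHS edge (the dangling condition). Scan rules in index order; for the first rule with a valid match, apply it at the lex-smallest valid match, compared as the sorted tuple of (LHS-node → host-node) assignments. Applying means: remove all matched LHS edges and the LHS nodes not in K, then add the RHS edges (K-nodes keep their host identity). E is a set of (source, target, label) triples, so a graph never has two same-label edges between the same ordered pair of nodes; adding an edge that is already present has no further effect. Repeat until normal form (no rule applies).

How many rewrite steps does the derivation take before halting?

Answer: 2

Rewrite trace:
[0] host  ⇒  8 nodes, 7 edges  {0-p->2 1-p->2 1-q->2 1-q->4 1-q->6 2-q->4 2-q->6}
[1] R2 @ {0↦4, 1↦5, 2↦2, 3↦1}  ⇒  6 nodes, 5 edges  {0-p->2 1-p->2 1-q->2 1-q->6 2-q->6}
[2] R2 @ {0↦6, 1↦7, 2↦2, 3↦1}  ⇒  4 nodes, 3 edges  {0-p->2 1-p->2 1-q->2}
final graph: no rule applies after step 2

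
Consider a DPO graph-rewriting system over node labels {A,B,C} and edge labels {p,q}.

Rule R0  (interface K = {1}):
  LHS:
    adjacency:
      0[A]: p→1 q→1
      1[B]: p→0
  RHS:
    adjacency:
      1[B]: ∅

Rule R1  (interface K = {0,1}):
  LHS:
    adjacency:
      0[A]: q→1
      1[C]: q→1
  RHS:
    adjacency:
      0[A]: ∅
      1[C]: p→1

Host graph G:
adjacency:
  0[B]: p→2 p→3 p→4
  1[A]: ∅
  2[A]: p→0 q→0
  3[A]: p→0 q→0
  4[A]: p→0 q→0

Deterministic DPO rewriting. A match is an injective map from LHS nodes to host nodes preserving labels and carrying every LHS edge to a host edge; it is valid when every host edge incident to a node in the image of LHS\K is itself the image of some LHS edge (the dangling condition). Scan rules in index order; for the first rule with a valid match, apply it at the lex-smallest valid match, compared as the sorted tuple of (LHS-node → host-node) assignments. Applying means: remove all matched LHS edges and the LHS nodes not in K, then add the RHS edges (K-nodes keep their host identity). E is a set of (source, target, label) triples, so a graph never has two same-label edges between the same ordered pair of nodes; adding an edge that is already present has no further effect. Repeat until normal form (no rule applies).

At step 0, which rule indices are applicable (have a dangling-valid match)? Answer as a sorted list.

Answer: [R0]

Rewrite trace:
R0: 3 valid matches — {0↦2, 1↦0}, {0↦3, 1↦0}, {0↦4, 1↦0}
R1: no valid match — LHS pattern not found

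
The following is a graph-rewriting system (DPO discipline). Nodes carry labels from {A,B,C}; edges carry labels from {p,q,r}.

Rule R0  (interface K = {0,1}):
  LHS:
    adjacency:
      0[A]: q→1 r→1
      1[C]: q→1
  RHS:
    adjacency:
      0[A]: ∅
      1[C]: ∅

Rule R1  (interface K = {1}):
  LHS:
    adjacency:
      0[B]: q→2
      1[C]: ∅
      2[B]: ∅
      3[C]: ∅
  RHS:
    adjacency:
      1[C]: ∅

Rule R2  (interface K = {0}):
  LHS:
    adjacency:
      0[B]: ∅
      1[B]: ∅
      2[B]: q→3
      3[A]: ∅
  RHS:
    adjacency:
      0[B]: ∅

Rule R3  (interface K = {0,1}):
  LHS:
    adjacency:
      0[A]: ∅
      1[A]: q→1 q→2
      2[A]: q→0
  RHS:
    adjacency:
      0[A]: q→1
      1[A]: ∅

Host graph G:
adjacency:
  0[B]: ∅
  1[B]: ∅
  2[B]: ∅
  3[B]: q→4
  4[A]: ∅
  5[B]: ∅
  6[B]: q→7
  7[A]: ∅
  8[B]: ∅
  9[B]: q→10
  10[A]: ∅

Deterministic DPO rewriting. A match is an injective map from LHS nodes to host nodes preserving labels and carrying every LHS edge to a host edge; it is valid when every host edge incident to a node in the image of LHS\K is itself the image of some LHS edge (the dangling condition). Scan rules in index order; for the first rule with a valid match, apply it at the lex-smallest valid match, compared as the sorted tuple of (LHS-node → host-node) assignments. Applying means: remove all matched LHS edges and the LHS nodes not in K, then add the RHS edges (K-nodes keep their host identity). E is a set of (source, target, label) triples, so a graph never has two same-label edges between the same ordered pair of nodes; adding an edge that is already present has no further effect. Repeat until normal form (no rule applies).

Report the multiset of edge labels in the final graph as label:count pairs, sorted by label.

Answer: (no edges)

Steps:
[0] host  ⇒  11 nodes, 3 edges  {3-q->4 6-q->7 9-q->10}
[1] R2 @ {0↦0, 1↦1, 2↦3, 3↦4}  ⇒  8 nodes, 2 edges  {6-q->7 9-q->10}
[2] R2 @ {0↦0, 1↦2, 2↦6, 3↦7}  ⇒  5 nodes, 1 edges  {9-q->10}
[3] R2 @ {0↦0, 1↦5, 2↦9, 3↦10}  ⇒  2 nodes, 0 edges  {∅}
halt: no rule applies after step 3
NF edges: []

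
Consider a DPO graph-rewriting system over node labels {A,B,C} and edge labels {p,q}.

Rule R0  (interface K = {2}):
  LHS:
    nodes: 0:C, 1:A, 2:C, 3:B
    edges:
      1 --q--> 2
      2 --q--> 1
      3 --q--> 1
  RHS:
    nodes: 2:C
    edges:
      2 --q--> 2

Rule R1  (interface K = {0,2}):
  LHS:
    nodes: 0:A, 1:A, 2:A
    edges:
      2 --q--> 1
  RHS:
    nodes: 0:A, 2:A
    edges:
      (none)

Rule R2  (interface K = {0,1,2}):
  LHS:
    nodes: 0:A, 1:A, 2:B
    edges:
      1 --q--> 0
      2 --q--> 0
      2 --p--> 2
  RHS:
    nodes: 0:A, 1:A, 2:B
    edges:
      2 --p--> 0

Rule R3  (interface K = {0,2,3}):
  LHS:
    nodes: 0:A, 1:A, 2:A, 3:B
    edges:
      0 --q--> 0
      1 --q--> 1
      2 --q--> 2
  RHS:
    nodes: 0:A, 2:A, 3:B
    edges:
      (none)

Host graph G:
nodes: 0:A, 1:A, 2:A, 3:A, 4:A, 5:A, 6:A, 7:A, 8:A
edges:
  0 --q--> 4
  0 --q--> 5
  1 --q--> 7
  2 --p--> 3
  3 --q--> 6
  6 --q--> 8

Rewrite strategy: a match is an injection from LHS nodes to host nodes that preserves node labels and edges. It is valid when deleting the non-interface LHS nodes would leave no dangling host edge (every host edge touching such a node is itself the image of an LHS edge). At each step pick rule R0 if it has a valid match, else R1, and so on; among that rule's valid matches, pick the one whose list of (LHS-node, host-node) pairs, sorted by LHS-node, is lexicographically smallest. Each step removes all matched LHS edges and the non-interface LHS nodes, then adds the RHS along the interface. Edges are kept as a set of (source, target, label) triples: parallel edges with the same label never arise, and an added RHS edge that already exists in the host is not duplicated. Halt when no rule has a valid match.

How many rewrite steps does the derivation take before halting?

[0] host  ⇒  9 nodes, 6 edges  {0-q->4 0-q->5 1-q->7 2-p->3 3-q->6 6-q->8}
[1] R1 @ {0↦0, 1↦7, 2↦1}  ⇒  8 nodes, 5 edges  {0-q->4 0-q->5 2-p->3 3-q->6 6-q->8}
[2] R1 @ {0↦0, 1↦8, 2↦6}  ⇒  7 nodes, 4 edges  {0-q->4 0-q->5 2-p->3 3-q->6}
[3] R1 @ {0↦0, 1↦6, 2↦3}  ⇒  6 nodes, 3 edges  {0-q->4 0-q->5 2-p->3}
[4] R1 @ {0↦1, 1↦4, 2↦0}  ⇒  5 nodes, 2 edges  {0-q->5 2-p->3}
[5] R1 @ {0↦1, 1↦5, 2↦0}  ⇒  4 nodes, 1 edges  {2-p->3}
halt: no rule applies after step 5

Answer: 5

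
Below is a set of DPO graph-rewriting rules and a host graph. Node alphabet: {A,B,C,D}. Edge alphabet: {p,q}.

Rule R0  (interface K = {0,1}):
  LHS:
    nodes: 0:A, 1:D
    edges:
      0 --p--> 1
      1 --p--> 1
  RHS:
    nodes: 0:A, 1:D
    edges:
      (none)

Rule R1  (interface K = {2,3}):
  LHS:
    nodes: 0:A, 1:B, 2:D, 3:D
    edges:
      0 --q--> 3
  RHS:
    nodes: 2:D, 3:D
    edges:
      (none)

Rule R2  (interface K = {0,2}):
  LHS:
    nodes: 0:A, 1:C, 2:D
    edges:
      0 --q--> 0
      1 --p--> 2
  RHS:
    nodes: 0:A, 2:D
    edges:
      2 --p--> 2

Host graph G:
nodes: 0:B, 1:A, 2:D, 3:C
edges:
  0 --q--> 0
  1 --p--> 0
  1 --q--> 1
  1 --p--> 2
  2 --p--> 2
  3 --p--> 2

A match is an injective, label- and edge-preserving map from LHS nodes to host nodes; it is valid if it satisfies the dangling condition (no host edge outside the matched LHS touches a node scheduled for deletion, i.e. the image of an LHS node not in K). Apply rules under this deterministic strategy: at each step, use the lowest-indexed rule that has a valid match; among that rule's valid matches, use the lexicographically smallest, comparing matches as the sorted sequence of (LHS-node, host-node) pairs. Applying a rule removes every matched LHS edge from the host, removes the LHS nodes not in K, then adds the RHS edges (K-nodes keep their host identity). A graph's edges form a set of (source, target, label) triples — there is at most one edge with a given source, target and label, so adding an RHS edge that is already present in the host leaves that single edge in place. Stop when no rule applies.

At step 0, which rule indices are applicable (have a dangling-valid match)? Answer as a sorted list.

Answer: [R0,R2]

Steps:
R0: 1 valid match — {0↦1, 1↦2}
R1: no valid match — LHS pattern not found
R2: 1 valid match — {0↦1, 1↦3, 2↦2}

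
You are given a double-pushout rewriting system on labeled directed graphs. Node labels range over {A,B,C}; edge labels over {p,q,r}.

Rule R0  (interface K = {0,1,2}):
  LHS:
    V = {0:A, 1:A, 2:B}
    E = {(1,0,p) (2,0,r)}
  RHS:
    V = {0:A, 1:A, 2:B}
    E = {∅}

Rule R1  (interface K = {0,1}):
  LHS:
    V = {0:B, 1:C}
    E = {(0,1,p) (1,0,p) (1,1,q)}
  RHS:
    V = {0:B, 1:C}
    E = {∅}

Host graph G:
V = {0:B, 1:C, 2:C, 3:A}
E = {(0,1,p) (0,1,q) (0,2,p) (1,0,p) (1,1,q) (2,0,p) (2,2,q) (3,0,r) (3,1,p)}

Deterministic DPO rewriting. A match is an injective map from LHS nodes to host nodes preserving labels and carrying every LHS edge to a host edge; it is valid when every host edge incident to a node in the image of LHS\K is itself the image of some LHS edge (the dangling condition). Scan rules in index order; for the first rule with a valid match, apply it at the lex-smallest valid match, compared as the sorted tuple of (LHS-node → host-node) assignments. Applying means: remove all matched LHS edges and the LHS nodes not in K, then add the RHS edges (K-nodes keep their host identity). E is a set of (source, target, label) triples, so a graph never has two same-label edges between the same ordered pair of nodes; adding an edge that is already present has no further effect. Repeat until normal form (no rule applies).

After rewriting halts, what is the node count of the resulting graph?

[0] host  ⇒  4 nodes, 9 edges  {0-p->1 0-q->1 0-p->2 1-p->0 1-q->1 2-p->0 2-q->2 3-r->0 3-p->1}
[1] R1 @ {0↦0, 1↦1}  ⇒  4 nodes, 6 edges  {0-q->1 0-p->2 2-p->0 2-q->2 3-r->0 3-p->1}
[2] R1 @ {0↦0, 1↦2}  ⇒  4 nodes, 3 edges  {0-q->1 3-r->0 3-p->1}
halt: no rule applies after step 2
NF nodes: {0:B, 1:C, 2:C, 3:A}

Answer: 4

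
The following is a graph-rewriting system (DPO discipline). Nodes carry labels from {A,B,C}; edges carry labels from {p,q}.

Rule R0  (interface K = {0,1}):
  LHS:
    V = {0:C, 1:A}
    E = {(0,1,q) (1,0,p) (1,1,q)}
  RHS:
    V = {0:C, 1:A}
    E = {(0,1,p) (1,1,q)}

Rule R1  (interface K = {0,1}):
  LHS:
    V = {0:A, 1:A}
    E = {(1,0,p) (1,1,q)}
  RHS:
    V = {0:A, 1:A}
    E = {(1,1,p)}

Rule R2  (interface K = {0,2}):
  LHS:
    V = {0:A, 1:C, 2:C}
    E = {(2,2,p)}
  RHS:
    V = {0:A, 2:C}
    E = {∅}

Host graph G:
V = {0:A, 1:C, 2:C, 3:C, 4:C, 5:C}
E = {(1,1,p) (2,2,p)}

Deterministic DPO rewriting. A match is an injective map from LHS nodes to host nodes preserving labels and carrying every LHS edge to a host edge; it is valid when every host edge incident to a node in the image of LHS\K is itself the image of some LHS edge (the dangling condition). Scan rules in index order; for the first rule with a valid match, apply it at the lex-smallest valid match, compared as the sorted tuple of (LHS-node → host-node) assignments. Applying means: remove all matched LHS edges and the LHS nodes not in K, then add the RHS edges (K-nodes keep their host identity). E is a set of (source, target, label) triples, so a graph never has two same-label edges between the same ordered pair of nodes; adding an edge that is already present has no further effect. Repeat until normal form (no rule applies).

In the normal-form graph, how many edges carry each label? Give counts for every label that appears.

start.  V:6 E:2  edges: 1-p->1 2-p->2
1. fire R2 via {0↦0, 1↦3, 2↦1}  →  V:5 E:1  edges: 2-p->2
2. fire R2 via {0↦0, 1↦1, 2↦2}  →  V:4 E:0  edges: ∅
normal form: no rule applies after step 2
NF edges: []

Answer: (no edges)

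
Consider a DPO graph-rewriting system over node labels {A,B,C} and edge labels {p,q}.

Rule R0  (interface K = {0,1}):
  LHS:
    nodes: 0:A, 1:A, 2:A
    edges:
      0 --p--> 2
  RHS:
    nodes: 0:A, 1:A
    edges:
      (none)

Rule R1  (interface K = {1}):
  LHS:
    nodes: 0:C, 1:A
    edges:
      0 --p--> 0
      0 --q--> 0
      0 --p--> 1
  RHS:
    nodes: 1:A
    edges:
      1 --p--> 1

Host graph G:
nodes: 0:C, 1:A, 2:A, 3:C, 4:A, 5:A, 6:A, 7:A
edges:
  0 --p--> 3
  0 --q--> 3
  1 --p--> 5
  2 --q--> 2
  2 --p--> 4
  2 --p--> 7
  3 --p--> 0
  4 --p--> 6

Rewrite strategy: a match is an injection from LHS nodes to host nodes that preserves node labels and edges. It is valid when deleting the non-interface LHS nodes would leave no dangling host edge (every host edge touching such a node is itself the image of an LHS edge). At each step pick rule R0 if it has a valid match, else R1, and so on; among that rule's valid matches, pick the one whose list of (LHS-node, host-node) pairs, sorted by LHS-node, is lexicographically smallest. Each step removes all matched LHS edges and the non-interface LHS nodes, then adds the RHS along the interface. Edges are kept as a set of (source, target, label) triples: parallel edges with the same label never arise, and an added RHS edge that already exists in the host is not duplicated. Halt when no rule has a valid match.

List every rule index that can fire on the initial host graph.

Answer: [R0]

Rewrite trace:
R0: 12 valid matches — {0↦1, 1↦2, 2↦5}, {0↦1, 1↦4, 2↦5}, {0↦1, 1↦6, 2↦5} (+9 more)
R1: no valid match — LHS pattern not found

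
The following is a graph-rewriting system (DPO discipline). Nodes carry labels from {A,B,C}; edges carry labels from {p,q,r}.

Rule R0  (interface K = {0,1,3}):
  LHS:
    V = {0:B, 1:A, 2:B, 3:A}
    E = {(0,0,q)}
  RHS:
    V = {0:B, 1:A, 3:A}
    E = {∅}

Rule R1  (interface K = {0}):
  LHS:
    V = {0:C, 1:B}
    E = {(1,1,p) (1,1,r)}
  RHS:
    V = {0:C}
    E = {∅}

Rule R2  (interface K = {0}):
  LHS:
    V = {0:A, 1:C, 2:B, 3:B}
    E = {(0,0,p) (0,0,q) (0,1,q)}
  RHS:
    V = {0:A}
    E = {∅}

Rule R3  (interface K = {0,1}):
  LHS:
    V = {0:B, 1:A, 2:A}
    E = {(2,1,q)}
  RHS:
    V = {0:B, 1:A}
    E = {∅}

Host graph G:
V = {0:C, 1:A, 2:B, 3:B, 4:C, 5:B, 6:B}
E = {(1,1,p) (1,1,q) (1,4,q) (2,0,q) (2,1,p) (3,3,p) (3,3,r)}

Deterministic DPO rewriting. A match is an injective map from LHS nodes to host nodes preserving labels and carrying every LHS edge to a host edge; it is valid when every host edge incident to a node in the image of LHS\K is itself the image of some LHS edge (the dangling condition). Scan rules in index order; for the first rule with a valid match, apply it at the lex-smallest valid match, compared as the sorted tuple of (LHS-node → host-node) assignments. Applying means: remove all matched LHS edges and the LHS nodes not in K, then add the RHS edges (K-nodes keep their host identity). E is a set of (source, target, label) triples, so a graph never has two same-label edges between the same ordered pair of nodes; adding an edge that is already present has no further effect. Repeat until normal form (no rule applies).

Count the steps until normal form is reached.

initial: |V|=7 |E|=7  E = 1-p->1 1-q->1 1-q->4 2-q->0 2-p->1 3-p->3 3-r->3
step 1: apply R1 at {0↦0, 1↦3}  → |V|=6 |E|=5  E = 1-p->1 1-q->1 1-q->4 2-q->0 2-p->1
step 2: apply R2 at {0↦1, 1↦4, 2↦5, 3↦6}  → |V|=3 |E|=2  E = 2-q->0 2-p->1
halt: no rule applies after step 2

Answer: 2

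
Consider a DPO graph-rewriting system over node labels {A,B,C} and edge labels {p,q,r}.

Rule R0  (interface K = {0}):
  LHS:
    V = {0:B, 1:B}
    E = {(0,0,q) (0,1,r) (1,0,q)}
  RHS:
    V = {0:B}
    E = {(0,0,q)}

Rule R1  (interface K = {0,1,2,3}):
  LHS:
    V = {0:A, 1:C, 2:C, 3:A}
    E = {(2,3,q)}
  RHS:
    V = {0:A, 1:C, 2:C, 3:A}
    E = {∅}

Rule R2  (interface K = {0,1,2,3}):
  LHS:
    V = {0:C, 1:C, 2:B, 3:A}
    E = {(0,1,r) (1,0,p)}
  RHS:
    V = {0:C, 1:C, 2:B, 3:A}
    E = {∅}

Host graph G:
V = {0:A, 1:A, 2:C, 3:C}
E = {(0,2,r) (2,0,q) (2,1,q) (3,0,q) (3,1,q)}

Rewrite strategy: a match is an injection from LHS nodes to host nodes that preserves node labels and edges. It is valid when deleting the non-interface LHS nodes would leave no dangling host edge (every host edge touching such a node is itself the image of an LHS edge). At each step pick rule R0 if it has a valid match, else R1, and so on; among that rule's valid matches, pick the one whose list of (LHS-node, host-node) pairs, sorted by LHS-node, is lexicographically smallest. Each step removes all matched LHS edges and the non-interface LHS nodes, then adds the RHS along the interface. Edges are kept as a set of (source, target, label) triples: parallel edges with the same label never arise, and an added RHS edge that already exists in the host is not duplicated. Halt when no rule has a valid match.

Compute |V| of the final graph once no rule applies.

initial: |V|=4 |E|=5  E = 0-r->2 2-q->0 2-q->1 3-q->0 3-q->1
step 1: apply R1 at {0↦0, 1↦2, 2↦3, 3↦1}  → |V|=4 |E|=4  E = 0-r->2 2-q->0 2-q->1 3-q->0
step 2: apply R1 at {0↦0, 1↦3, 2↦2, 3↦1}  → |V|=4 |E|=3  E = 0-r->2 2-q->0 3-q->0
step 3: apply R1 at {0↦1, 1↦2, 2↦3, 3↦0}  → |V|=4 |E|=2  E = 0-r->2 2-q->0
step 4: apply R1 at {0↦1, 1↦3, 2↦2, 3↦0}  → |V|=4 |E|=1  E = 0-r->2
normal form: no rule applies after step 4
NF nodes: {0:A, 1:A, 2:C, 3:C}

Answer: 4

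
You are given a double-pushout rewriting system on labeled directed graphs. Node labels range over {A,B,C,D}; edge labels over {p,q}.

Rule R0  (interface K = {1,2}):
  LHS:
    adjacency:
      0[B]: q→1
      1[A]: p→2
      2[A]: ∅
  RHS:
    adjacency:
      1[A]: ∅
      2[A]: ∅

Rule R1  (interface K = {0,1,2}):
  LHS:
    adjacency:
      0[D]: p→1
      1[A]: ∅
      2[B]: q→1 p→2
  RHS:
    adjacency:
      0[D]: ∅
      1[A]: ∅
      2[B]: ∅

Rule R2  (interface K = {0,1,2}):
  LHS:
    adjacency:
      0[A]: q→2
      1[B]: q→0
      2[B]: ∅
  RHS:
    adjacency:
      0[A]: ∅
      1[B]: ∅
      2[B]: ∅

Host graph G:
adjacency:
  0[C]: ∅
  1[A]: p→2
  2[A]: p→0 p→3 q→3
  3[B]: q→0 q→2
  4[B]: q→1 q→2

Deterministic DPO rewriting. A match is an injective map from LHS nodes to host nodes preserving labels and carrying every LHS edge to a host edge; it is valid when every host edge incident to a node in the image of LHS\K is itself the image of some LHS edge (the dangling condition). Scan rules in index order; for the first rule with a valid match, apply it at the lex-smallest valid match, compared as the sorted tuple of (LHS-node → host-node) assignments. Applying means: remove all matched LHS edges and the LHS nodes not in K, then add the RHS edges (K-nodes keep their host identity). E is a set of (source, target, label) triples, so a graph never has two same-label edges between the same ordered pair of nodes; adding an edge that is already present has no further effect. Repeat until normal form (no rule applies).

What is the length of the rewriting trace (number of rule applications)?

start.  V:5 E:8  edges: 1-p->2 2-p->0 2-p->3 2-q->3 3-q->0 3-q->2 4-q->1 4-q->2
1. fire R2 via {0↦2, 1↦4, 2↦3}  →  V:5 E:6  edges: 1-p->2 2-p->0 2-p->3 3-q->0 3-q->2 4-q->1
2. fire R0 via {0↦4, 1↦1, 2↦2}  →  V:4 E:4  edges: 2-p->0 2-p->3 3-q->0 3-q->2
halt: no rule applies after step 2

Answer: 2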